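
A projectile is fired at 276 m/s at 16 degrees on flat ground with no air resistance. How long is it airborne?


T = 2*v0*sin(theta)/g = 2*276*sin(16°)/9.81 = 15.51 s

15.51 s


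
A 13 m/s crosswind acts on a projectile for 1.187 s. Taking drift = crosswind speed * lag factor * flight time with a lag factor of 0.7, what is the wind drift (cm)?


drift = v_wind * lag * t = 13 * 0.7 * 1.187 = 10.8017 m ≈ 1080 cm

1080 cm


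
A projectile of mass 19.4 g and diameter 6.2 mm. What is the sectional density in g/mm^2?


SD = m/d^2 = 19.4/6.2^2 = 0.5047 g/mm^2

0.5047 g/mm^2


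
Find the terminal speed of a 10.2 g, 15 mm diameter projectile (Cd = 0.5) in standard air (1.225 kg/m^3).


A = pi*(d/2)^2 = pi*(15/2000)^2 = 1.76715e-04 m^2
vt = sqrt(2mg/(Cd*rho*A)) = sqrt(2*0.0102*9.81/(0.5 * 1.225 * 1.76715e-04)) = 43 m/s

43 m/s


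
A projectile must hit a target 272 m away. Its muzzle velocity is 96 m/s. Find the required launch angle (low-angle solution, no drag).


sin(2*theta) = R*g/v0^2 = 272*9.81/96^2 = 0.289531, theta = arcsin(0.289531)/2 = 8.415°

8.415 degrees


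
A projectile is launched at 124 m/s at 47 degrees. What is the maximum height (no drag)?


H = (v0*sin(theta))^2 / (2g) = (124*sin(47°))^2 / (2*9.81) = 419.2 m

419.2 m


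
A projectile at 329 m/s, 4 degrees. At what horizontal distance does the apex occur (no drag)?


R = v0^2*sin(2*theta)/g = 329^2*sin(2*4°)/9.81 = 1535.6 m
apex_dist = R/2 = 1535.6/2 = 767.8 m

767.8 m


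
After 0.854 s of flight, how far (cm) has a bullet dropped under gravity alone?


drop = 0.5*g*t^2 = 0.5*9.81*0.854^2 = 3.57729 m ≈ 357.7 cm

357.7 cm


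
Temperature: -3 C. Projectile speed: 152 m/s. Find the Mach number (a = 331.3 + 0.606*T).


a = 331.3 + 0.606*(-3) = 329.482 m/s
M = v/a = 152/329.482 = 0.4613

0.4613


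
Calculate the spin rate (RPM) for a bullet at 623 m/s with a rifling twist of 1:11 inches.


twist_m = 11*0.0254 = 0.2794 m
spin = v/twist = 623/0.2794 = 2229.778 rev/s
RPM = spin*60 = 2229.778*60 ≈ 133787 RPM

133787 RPM


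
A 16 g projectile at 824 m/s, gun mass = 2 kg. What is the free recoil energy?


v_r = m_p*v_p/m_gun = 0.016*824/2 = 6.592 m/s, E_r = 0.5*m_gun*v_r^2 = 0.5*2*6.592^2 = 43.45 J

43.45 J


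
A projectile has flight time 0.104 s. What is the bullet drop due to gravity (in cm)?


drop = 0.5*g*t^2 = 0.5*9.81*0.104^2 = 0.0530525 m ≈ 5.305 cm

5.305 cm


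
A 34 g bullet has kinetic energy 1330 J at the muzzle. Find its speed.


v = sqrt(2*E/m) = sqrt(2*1330/0.034) = 279.7 m/s

279.7 m/s


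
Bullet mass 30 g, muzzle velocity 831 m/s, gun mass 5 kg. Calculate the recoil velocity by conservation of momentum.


v_recoil = m_p * v_p / m_gun = 0.03 * 831 / 5 = 4.986 m/s

4.986 m/s


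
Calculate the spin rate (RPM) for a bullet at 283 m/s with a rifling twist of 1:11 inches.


twist_m = 11*0.0254 = 0.2794 m
spin = v/twist = 283/0.2794 = 1012.885 rev/s
RPM = spin*60 = 1012.885*60 ≈ 60773 RPM

60773 RPM


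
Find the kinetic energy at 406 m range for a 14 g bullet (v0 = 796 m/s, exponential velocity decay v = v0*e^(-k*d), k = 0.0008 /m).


v = v0*exp(-k*d) = 796*exp(-0.0008*406) = 575.247 m/s
E = 0.5*m*v^2 = 0.5*0.014*575.247^2 = 2316 J

2316 J


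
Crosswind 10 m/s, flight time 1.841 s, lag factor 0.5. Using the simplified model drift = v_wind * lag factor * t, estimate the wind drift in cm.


drift = v_wind * lag * t = 10 * 0.5 * 1.841 = 9.205 m ≈ 920.5 cm

920.5 cm


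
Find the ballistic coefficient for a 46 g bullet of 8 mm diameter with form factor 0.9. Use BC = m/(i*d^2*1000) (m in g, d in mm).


BC = m/(i*d^2*1000) = 46/(0.9 * 8^2 * 1000) = 0.0007986

0.0007986


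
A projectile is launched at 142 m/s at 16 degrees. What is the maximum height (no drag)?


H = (v0*sin(theta))^2 / (2g) = (142*sin(16°))^2 / (2*9.81) = 78.08 m

78.08 m


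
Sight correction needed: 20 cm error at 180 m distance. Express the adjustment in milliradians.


1 mrad subtends 1 cm per 10 m of range, so adj = error_cm / (dist_m / 10) = 20 / (180/10) = 1.111 mrad

1.111 mrad


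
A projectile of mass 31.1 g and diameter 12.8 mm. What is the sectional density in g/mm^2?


SD = m/d^2 = 31.1/12.8^2 = 0.1898 g/mm^2

0.1898 g/mm^2


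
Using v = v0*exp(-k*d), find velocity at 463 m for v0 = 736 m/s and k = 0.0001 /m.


v = v0*exp(-k*d) = 736*exp(-0.0001*463) = 702.7 m/s

702.7 m/s


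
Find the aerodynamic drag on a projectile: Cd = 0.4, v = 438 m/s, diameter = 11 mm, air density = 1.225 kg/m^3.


A = pi*(d/2)^2 = pi*(11/2000)^2 = 9.50332e-05 m^2
Fd = 0.5*Cd*rho*A*v^2 = 0.5*0.4*1.225*9.50332e-05*438^2 = 4.467 N

4.467 N


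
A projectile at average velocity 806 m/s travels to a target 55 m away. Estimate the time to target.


t = d/v = 55/806 = 0.06824 s

0.06824 s


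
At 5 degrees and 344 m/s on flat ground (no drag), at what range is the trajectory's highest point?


R = v0^2*sin(2*theta)/g = 344^2*sin(2*5°)/9.81 = 2094.68 m
apex_dist = R/2 = 2094.68/2 = 1047 m

1047 m


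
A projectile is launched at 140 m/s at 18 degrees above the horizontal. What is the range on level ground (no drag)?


R = v0^2 * sin(2*theta) / g = 140^2 * sin(2*18°) / 9.81 = 1174 m

1174 m


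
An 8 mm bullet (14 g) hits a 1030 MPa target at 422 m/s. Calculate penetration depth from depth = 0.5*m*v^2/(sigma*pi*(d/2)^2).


A = pi*(d/2)^2 = pi*(8/2)^2 = 50.2655 mm^2
E = 0.5*m*v^2 = 0.5*0.014*422^2 = 1246.59 J
depth = E/(sigma*A) = 1246.59 J / (1030 MPa * 50.2655 mm^2) = 1246.59/(1030 * 50.2655) m = 0.0240777 m ≈ 24.08 mm

24.08 mm


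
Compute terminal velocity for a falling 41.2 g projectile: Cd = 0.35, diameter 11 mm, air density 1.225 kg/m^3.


A = pi*(d/2)^2 = pi*(11/2000)^2 = 9.50332e-05 m^2
vt = sqrt(2mg/(Cd*rho*A)) = sqrt(2*0.0412*9.81/(0.35 * 1.225 * 9.50332e-05)) = 140.9 m/s

140.9 m/s


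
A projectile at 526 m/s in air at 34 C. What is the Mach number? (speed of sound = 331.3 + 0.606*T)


a = 331.3 + 0.606*(34) = 351.904 m/s
M = v/a = 526/351.904 = 1.495

1.495


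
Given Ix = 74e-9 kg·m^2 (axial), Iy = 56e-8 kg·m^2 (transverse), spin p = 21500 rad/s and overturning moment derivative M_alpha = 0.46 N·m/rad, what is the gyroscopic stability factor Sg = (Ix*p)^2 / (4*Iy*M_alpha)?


Sg = Ix^2 * p^2 / (4 * Iy * M_alpha) = (74e-9)^2 * 21500^2 / (4 * 56e-8 * 0.46) = 2.457

2.457


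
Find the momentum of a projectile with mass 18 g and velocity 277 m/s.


p = m*v = 0.018*277 = 4.986 kg·m/s

4.986 kg·m/s


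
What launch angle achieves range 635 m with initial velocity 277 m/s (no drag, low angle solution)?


sin(2*theta) = R*g/v0^2 = 635*9.81/277^2 = 0.0811864, theta = arcsin(0.0811864)/2 = 2.328°

2.328 degrees


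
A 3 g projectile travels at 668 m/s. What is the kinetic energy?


E = 0.5*m*v^2 = 0.5*0.003*668^2 = 669.3 J

669.3 J


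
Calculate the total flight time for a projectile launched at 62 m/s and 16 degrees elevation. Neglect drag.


T = 2*v0*sin(theta)/g = 2*62*sin(16°)/9.81 = 3.484 s

3.484 s


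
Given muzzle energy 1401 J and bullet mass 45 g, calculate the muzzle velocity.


v = sqrt(2*E/m) = sqrt(2*1401/0.045) = 249.5 m/s

249.5 m/s


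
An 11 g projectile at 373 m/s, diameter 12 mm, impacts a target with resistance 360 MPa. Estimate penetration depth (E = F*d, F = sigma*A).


A = pi*(d/2)^2 = pi*(12/2)^2 = 113.097 mm^2
E = 0.5*m*v^2 = 0.5*0.011*373^2 = 765.209 J
depth = E/(sigma*A) = 765.209 J / (360 MPa * 113.097 mm^2) = 765.209/(360 * 113.097) m = 0.0187943 m ≈ 18.79 mm

18.79 mm


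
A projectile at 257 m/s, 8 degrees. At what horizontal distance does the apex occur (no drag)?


R = v0^2*sin(2*theta)/g = 257^2*sin(2*8°)/9.81 = 1855.82 m
apex_dist = R/2 = 1855.82/2 = 927.9 m

927.9 m


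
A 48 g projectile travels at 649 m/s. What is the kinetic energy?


E = 0.5*m*v^2 = 0.5*0.048*649^2 = 10109 J

10109 J


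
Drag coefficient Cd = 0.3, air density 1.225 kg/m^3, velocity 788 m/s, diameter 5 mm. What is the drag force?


A = pi*(d/2)^2 = pi*(5/2000)^2 = 1.96350e-05 m^2
Fd = 0.5*Cd*rho*A*v^2 = 0.5*0.3*1.225*1.96350e-05*788^2 = 2.24 N

2.24 N


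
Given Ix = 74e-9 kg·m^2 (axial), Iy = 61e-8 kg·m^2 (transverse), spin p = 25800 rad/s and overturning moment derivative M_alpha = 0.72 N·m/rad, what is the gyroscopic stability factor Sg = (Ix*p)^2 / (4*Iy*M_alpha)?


Sg = Ix^2 * p^2 / (4 * Iy * M_alpha) = (74e-9)^2 * 25800^2 / (4 * 61e-8 * 0.72) = 2.075

2.075


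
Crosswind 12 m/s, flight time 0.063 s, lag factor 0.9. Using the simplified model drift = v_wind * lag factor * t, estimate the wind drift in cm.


drift = v_wind * lag * t = 12 * 0.9 * 0.063 = 0.6804 m ≈ 68.04 cm

68.04 cm


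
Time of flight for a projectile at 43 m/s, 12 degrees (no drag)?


T = 2*v0*sin(theta)/g = 2*43*sin(12°)/9.81 = 1.823 s

1.823 s


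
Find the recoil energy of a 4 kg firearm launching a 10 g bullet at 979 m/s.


v_r = m_p*v_p/m_gun = 0.01*979/4 = 2.4475 m/s, E_r = 0.5*m_gun*v_r^2 = 0.5*4*2.4475^2 = 11.98 J

11.98 J


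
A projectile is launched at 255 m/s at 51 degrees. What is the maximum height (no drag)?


H = (v0*sin(theta))^2 / (2g) = (255*sin(51°))^2 / (2*9.81) = 2002 m

2002 m


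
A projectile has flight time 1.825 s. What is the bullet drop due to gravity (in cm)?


drop = 0.5*g*t^2 = 0.5*9.81*1.825^2 = 16.3367 m ≈ 1634 cm

1634 cm


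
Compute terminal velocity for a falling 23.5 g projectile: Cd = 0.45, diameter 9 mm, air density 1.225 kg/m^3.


A = pi*(d/2)^2 = pi*(9/2000)^2 = 6.36173e-05 m^2
vt = sqrt(2mg/(Cd*rho*A)) = sqrt(2*0.0235*9.81/(0.45 * 1.225 * 6.36173e-05)) = 114.7 m/s

114.7 m/s


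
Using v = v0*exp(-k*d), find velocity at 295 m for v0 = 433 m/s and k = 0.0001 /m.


v = v0*exp(-k*d) = 433*exp(-0.0001*295) = 420.4 m/s

420.4 m/s


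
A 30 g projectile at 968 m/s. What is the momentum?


p = m*v = 0.03*968 = 29.04 kg·m/s

29.04 kg·m/s


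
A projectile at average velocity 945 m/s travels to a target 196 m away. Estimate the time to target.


t = d/v = 196/945 = 0.2074 s

0.2074 s


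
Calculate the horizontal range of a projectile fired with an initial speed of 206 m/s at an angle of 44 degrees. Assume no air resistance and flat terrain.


R = v0^2 * sin(2*theta) / g = 206^2 * sin(2*44°) / 9.81 = 4323 m

4323 m


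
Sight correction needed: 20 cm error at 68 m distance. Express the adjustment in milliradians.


1 mrad subtends 1 cm per 10 m of range, so adj = error_cm / (dist_m / 10) = 20 / (68/10) = 2.941 mrad

2.941 mrad


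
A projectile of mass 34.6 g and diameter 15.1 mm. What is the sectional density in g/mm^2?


SD = m/d^2 = 34.6/15.1^2 = 0.1517 g/mm^2

0.1517 g/mm^2


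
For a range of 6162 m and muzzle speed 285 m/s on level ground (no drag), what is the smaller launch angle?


sin(2*theta) = R*g/v0^2 = 6162*9.81/285^2 = 0.744219, theta = arcsin(0.744219)/2 = 24.05°

24.05 degrees


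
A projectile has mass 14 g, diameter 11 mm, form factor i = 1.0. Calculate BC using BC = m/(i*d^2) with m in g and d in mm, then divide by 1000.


BC = m/(i*d^2*1000) = 14/(1.0 * 11^2 * 1000) = 0.0001157

0.0001157


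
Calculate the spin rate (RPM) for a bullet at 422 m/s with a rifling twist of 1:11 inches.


twist_m = 11*0.0254 = 0.2794 m
spin = v/twist = 422/0.2794 = 1510.379 rev/s
RPM = spin*60 = 1510.379*60 ≈ 90623 RPM

90623 RPM


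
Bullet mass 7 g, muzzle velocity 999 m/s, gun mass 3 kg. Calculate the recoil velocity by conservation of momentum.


v_recoil = m_p * v_p / m_gun = 0.007 * 999 / 3 = 2.331 m/s

2.331 m/s


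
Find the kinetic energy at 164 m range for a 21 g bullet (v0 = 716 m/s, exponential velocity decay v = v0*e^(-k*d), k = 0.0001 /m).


v = v0*exp(-k*d) = 716*exp(-0.0001*164) = 704.353 m/s
E = 0.5*m*v^2 = 0.5*0.021*704.353^2 = 5209 J

5209 J


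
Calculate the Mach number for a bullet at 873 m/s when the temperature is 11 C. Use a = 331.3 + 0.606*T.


a = 331.3 + 0.606*(11) = 337.966 m/s
M = v/a = 873/337.966 = 2.583

2.583


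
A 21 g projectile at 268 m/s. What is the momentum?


p = m*v = 0.021*268 = 5.628 kg·m/s

5.628 kg·m/s


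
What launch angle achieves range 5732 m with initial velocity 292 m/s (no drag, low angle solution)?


sin(2*theta) = R*g/v0^2 = 5732*9.81/292^2 = 0.659492, theta = arcsin(0.659492)/2 = 20.63°

20.63 degrees


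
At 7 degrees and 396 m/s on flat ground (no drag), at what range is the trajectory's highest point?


R = v0^2*sin(2*theta)/g = 396^2*sin(2*7°)/9.81 = 3867.2 m
apex_dist = R/2 = 3867.2/2 = 1934 m

1934 m


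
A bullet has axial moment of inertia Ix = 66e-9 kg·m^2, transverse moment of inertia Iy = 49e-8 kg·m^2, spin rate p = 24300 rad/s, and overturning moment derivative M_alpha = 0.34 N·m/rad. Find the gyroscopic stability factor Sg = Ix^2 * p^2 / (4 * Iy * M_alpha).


Sg = Ix^2 * p^2 / (4 * Iy * M_alpha) = (66e-9)^2 * 24300^2 / (4 * 49e-8 * 0.34) = 3.86

3.86


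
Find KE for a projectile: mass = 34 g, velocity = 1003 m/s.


E = 0.5*m*v^2 = 0.5*0.034*1003^2 = 17102 J

17102 J


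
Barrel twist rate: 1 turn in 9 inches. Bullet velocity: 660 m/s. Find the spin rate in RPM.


twist_m = 9*0.0254 = 0.2286 m
spin = v/twist = 660/0.2286 = 2887.139 rev/s
RPM = spin*60 = 2887.139*60 ≈ 173228 RPM

173228 RPM


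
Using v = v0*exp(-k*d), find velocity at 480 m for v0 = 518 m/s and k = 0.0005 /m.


v = v0*exp(-k*d) = 518*exp(-0.0005*480) = 407.5 m/s

407.5 m/s


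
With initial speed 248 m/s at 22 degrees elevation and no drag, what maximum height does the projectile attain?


H = (v0*sin(theta))^2 / (2g) = (248*sin(22°))^2 / (2*9.81) = 439.9 m

439.9 m


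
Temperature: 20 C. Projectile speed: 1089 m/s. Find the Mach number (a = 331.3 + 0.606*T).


a = 331.3 + 0.606*(20) = 343.42 m/s
M = v/a = 1089/343.42 = 3.171

3.171


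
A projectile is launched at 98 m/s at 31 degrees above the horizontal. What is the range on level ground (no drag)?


R = v0^2 * sin(2*theta) / g = 98^2 * sin(2*31°) / 9.81 = 864.4 m

864.4 m


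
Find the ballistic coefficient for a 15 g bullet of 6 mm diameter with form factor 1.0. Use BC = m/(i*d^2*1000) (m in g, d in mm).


BC = m/(i*d^2*1000) = 15/(1.0 * 6^2 * 1000) = 0.0004167

0.0004167


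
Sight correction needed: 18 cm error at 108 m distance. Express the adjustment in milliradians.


1 mrad subtends 1 cm per 10 m of range, so adj = error_cm / (dist_m / 10) = 18 / (108/10) = 1.667 mrad

1.667 mrad


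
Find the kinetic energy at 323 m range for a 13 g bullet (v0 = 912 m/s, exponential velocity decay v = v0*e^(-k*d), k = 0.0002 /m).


v = v0*exp(-k*d) = 912*exp(-0.0002*323) = 854.947 m/s
E = 0.5*m*v^2 = 0.5*0.013*854.947^2 = 4751 J

4751 J


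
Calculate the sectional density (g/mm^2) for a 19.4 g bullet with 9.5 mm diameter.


SD = m/d^2 = 19.4/9.5^2 = 0.215 g/mm^2

0.215 g/mm^2


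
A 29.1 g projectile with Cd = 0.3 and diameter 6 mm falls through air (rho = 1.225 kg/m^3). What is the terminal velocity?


A = pi*(d/2)^2 = pi*(6/2000)^2 = 2.82743e-05 m^2
vt = sqrt(2mg/(Cd*rho*A)) = sqrt(2*0.0291*9.81/(0.3 * 1.225 * 2.82743e-05)) = 234.4 m/s

234.4 m/s


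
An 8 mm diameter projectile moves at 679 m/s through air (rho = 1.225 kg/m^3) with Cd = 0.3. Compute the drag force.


A = pi*(d/2)^2 = pi*(8/2000)^2 = 5.02655e-05 m^2
Fd = 0.5*Cd*rho*A*v^2 = 0.5*0.3*1.225*5.02655e-05*679^2 = 4.258 N

4.258 N


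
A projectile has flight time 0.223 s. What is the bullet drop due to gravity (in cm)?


drop = 0.5*g*t^2 = 0.5*9.81*0.223^2 = 0.243921 m ≈ 24.39 cm

24.39 cm


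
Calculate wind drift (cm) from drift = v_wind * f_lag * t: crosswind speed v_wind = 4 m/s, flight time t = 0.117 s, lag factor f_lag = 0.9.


drift = v_wind * lag * t = 4 * 0.9 * 0.117 = 0.4212 m ≈ 42.12 cm

42.12 cm


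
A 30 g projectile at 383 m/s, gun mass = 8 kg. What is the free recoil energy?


v_r = m_p*v_p/m_gun = 0.03*383/8 = 1.43625 m/s, E_r = 0.5*m_gun*v_r^2 = 0.5*8*1.43625^2 = 8.251 J

8.251 J


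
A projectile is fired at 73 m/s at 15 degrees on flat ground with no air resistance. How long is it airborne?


T = 2*v0*sin(theta)/g = 2*73*sin(15°)/9.81 = 3.852 s

3.852 s


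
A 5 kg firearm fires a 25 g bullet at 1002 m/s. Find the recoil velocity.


v_recoil = m_p * v_p / m_gun = 0.025 * 1002 / 5 = 5.01 m/s

5.01 m/s


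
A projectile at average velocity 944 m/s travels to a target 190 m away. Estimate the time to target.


t = d/v = 190/944 = 0.2013 s

0.2013 s


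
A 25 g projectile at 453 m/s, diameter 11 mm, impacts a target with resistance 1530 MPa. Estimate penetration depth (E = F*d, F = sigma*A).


A = pi*(d/2)^2 = pi*(11/2)^2 = 95.0332 mm^2
E = 0.5*m*v^2 = 0.5*0.025*453^2 = 2565.11 J
depth = E/(sigma*A) = 2565.11 J / (1530 MPa * 95.0332 mm^2) = 2565.11/(1530 * 95.0332) m = 0.0176417 m ≈ 17.64 mm

17.64 mm


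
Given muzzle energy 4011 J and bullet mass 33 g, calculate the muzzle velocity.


v = sqrt(2*E/m) = sqrt(2*4011/0.033) = 493 m/s

493 m/s


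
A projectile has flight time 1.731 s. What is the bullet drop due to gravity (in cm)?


drop = 0.5*g*t^2 = 0.5*9.81*1.731^2 = 14.6972 m ≈ 1470 cm

1470 cm


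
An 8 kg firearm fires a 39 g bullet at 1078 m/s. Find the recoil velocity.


v_recoil = m_p * v_p / m_gun = 0.039 * 1078 / 8 = 5.255 m/s

5.255 m/s


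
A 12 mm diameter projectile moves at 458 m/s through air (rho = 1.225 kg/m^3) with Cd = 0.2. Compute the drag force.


A = pi*(d/2)^2 = pi*(12/2000)^2 = 1.13097e-04 m^2
Fd = 0.5*Cd*rho*A*v^2 = 0.5*0.2*1.225*1.13097e-04*458^2 = 2.906 N

2.906 N


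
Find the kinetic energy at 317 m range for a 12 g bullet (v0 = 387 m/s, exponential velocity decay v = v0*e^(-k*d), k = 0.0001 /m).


v = v0*exp(-k*d) = 387*exp(-0.0001*317) = 374.925 m/s
E = 0.5*m*v^2 = 0.5*0.012*374.925^2 = 843.4 J

843.4 J


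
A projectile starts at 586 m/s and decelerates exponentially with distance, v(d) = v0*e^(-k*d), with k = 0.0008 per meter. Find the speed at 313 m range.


v = v0*exp(-k*d) = 586*exp(-0.0008*313) = 456.2 m/s

456.2 m/s


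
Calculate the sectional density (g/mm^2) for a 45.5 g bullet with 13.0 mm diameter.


SD = m/d^2 = 45.5/13.0^2 = 0.2692 g/mm^2

0.2692 g/mm^2


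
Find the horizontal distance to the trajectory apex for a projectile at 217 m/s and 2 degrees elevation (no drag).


R = v0^2*sin(2*theta)/g = 217^2*sin(2*2°)/9.81 = 334.838 m
apex_dist = R/2 = 334.838/2 = 167.4 m

167.4 m


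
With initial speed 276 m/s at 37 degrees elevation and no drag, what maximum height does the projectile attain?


H = (v0*sin(theta))^2 / (2g) = (276*sin(37°))^2 / (2*9.81) = 1406 m

1406 m


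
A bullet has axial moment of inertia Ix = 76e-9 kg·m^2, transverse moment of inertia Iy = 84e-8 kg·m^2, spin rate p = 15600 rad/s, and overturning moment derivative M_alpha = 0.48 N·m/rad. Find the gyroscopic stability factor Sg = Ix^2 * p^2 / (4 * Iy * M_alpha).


Sg = Ix^2 * p^2 / (4 * Iy * M_alpha) = (76e-9)^2 * 15600^2 / (4 * 84e-8 * 0.48) = 0.8716

0.8716


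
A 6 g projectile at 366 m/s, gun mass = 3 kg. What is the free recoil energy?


v_r = m_p*v_p/m_gun = 0.006*366/3 = 0.732 m/s, E_r = 0.5*m_gun*v_r^2 = 0.5*3*0.732^2 = 0.8037 J

0.8037 J


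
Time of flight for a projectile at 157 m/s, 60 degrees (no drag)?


T = 2*v0*sin(theta)/g = 2*157*sin(60°)/9.81 = 27.72 s

27.72 s


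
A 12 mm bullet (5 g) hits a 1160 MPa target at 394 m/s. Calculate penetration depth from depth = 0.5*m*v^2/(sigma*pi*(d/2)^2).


A = pi*(d/2)^2 = pi*(12/2)^2 = 113.097 mm^2
E = 0.5*m*v^2 = 0.5*0.005*394^2 = 388.09 J
depth = E/(sigma*A) = 388.09 J / (1160 MPa * 113.097 mm^2) = 388.09/(1160 * 113.097) m = 0.00295816 m ≈ 2.958 mm

2.958 mm


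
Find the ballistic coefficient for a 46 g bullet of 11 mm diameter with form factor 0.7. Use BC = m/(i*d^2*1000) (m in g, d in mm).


BC = m/(i*d^2*1000) = 46/(0.7 * 11^2 * 1000) = 0.0005431

0.0005431


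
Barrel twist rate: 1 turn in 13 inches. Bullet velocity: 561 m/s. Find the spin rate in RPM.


twist_m = 13*0.0254 = 0.3302 m
spin = v/twist = 561/0.3302 = 1698.97 rev/s
RPM = spin*60 = 1698.97*60 ≈ 101938 RPM

101938 RPM


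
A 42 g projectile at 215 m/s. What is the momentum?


p = m*v = 0.042*215 = 9.03 kg·m/s

9.03 kg·m/s


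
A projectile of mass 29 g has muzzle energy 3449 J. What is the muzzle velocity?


v = sqrt(2*E/m) = sqrt(2*3449/0.029) = 487.7 m/s

487.7 m/s


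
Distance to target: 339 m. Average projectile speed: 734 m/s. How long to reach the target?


t = d/v = 339/734 = 0.4619 s

0.4619 s


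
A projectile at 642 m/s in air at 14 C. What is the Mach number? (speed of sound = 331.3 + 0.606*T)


a = 331.3 + 0.606*(14) = 339.784 m/s
M = v/a = 642/339.784 = 1.889

1.889


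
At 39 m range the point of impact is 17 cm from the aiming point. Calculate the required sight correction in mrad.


1 mrad subtends 1 cm per 10 m of range, so adj = error_cm / (dist_m / 10) = 17 / (39/10) = 4.359 mrad

4.359 mrad


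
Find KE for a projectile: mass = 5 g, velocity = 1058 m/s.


E = 0.5*m*v^2 = 0.5*0.005*1058^2 = 2798 J

2798 J


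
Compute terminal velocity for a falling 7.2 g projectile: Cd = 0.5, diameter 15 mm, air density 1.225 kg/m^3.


A = pi*(d/2)^2 = pi*(15/2000)^2 = 1.76715e-04 m^2
vt = sqrt(2mg/(Cd*rho*A)) = sqrt(2*0.0072*9.81/(0.5 * 1.225 * 1.76715e-04)) = 36.13 m/s

36.13 m/s


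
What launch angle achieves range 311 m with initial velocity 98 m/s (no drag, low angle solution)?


sin(2*theta) = R*g/v0^2 = 311*9.81/98^2 = 0.317671, theta = arcsin(0.317671)/2 = 9.261°

9.261 degrees


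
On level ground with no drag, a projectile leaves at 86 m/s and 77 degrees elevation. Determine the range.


R = v0^2 * sin(2*theta) / g = 86^2 * sin(2*77°) / 9.81 = 330.5 m

330.5 m


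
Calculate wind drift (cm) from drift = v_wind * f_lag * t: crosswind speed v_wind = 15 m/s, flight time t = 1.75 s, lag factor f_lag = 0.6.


drift = v_wind * lag * t = 15 * 0.6 * 1.75 = 15.75 m ≈ 1575 cm

1575 cm


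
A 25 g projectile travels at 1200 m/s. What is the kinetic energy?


E = 0.5*m*v^2 = 0.5*0.025*1200^2 = 18000 J

18000 J


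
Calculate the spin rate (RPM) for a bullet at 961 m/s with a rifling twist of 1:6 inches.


twist_m = 6*0.0254 = 0.1524 m
spin = v/twist = 961/0.1524 = 6305.774 rev/s
RPM = spin*60 = 6305.774*60 ≈ 378346 RPM

378346 RPM


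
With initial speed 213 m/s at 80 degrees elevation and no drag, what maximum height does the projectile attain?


H = (v0*sin(theta))^2 / (2g) = (213*sin(80°))^2 / (2*9.81) = 2243 m

2243 m


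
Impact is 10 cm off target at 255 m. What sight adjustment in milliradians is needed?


1 mrad subtends 1 cm per 10 m of range, so adj = error_cm / (dist_m / 10) = 10 / (255/10) = 0.3922 mrad

0.3922 mrad


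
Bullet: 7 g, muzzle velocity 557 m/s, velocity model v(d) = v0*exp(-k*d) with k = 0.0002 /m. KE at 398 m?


v = v0*exp(-k*d) = 557*exp(-0.0002*398) = 514.382 m/s
E = 0.5*m*v^2 = 0.5*0.007*514.382^2 = 926.1 J

926.1 J


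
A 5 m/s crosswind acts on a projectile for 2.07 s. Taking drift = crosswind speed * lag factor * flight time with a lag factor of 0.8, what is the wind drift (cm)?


drift = v_wind * lag * t = 5 * 0.8 * 2.07 = 8.28 m ≈ 828 cm

828 cm


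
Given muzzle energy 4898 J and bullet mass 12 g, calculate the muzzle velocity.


v = sqrt(2*E/m) = sqrt(2*4898/0.012) = 903.5 m/s

903.5 m/s


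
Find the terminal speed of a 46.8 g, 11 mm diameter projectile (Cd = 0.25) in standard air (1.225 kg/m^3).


A = pi*(d/2)^2 = pi*(11/2000)^2 = 9.50332e-05 m^2
vt = sqrt(2mg/(Cd*rho*A)) = sqrt(2*0.0468*9.81/(0.25 * 1.225 * 9.50332e-05)) = 177.6 m/s

177.6 m/s


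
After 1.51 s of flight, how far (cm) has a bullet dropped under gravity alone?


drop = 0.5*g*t^2 = 0.5*9.81*1.51^2 = 11.1839 m ≈ 1118 cm

1118 cm


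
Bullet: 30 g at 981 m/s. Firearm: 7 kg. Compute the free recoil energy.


v_r = m_p*v_p/m_gun = 0.03*981/7 = 4.20429 m/s, E_r = 0.5*m_gun*v_r^2 = 0.5*7*4.20429^2 = 61.87 J

61.87 J


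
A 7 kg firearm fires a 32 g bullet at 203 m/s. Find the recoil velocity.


v_recoil = m_p * v_p / m_gun = 0.032 * 203 / 7 = 0.928 m/s

0.928 m/s


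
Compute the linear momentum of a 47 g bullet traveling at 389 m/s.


p = m*v = 0.047*389 = 18.28 kg·m/s

18.28 kg·m/s


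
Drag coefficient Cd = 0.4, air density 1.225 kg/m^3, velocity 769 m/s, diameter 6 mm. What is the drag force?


A = pi*(d/2)^2 = pi*(6/2000)^2 = 2.82743e-05 m^2
Fd = 0.5*Cd*rho*A*v^2 = 0.5*0.4*1.225*2.82743e-05*769^2 = 4.096 N

4.096 N


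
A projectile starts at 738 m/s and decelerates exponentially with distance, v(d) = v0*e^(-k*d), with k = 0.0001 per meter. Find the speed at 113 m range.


v = v0*exp(-k*d) = 738*exp(-0.0001*113) = 729.7 m/s

729.7 m/s


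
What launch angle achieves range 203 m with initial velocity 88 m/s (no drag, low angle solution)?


sin(2*theta) = R*g/v0^2 = 203*9.81/88^2 = 0.257158, theta = arcsin(0.257158)/2 = 7.451°

7.451 degrees


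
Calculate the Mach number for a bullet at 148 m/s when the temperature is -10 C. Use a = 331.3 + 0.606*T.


a = 331.3 + 0.606*(-10) = 325.24 m/s
M = v/a = 148/325.24 = 0.455

0.455


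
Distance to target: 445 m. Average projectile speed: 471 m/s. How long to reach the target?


t = d/v = 445/471 = 0.9448 s

0.9448 s


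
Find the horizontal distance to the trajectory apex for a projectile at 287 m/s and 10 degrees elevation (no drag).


R = v0^2*sin(2*theta)/g = 287^2*sin(2*10°)/9.81 = 2871.75 m
apex_dist = R/2 = 2871.75/2 = 1436 m

1436 m


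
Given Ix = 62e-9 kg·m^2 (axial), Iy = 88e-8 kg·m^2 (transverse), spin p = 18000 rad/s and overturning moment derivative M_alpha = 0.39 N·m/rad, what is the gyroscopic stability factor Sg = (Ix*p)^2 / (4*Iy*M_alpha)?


Sg = Ix^2 * p^2 / (4 * Iy * M_alpha) = (62e-9)^2 * 18000^2 / (4 * 88e-8 * 0.39) = 0.9072

0.9072


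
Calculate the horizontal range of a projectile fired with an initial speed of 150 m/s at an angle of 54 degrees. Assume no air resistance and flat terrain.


R = v0^2 * sin(2*theta) / g = 150^2 * sin(2*54°) / 9.81 = 2181 m

2181 m


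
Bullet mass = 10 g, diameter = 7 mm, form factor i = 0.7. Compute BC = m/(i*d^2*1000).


BC = m/(i*d^2*1000) = 10/(0.7 * 7^2 * 1000) = 0.0002915

0.0002915


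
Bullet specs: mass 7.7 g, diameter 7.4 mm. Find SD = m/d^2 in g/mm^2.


SD = m/d^2 = 7.7/7.4^2 = 0.1406 g/mm^2

0.1406 g/mm^2


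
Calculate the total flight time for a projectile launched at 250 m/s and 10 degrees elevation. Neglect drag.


T = 2*v0*sin(theta)/g = 2*250*sin(10°)/9.81 = 8.851 s

8.851 s


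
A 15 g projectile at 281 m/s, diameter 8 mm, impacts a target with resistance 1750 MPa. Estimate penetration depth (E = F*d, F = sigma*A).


A = pi*(d/2)^2 = pi*(8/2)^2 = 50.2655 mm^2
E = 0.5*m*v^2 = 0.5*0.015*281^2 = 592.207 J
depth = E/(sigma*A) = 592.207 J / (1750 MPa * 50.2655 mm^2) = 592.207/(1750 * 50.2655) m = 0.00673234 m ≈ 6.732 mm

6.732 mm


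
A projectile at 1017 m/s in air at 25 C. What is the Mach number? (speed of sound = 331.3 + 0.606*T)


a = 331.3 + 0.606*(25) = 346.45 m/s
M = v/a = 1017/346.45 = 2.935

2.935


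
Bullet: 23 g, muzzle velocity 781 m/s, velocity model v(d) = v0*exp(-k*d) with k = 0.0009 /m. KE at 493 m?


v = v0*exp(-k*d) = 781*exp(-0.0009*493) = 501.135 m/s
E = 0.5*m*v^2 = 0.5*0.023*501.135^2 = 2888 J

2888 J


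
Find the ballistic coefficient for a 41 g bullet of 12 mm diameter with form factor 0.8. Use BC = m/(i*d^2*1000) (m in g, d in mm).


BC = m/(i*d^2*1000) = 41/(0.8 * 12^2 * 1000) = 0.0003559

0.0003559


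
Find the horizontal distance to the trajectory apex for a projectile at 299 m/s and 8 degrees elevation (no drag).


R = v0^2*sin(2*theta)/g = 299^2*sin(2*8°)/9.81 = 2511.95 m
apex_dist = R/2 = 2511.95/2 = 1256 m

1256 m


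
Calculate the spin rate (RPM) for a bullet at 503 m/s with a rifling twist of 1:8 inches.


twist_m = 8*0.0254 = 0.2032 m
spin = v/twist = 503/0.2032 = 2475.394 rev/s
RPM = spin*60 = 2475.394*60 ≈ 148524 RPM

148524 RPM


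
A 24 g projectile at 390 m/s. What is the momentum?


p = m*v = 0.024*390 = 9.36 kg·m/s

9.36 kg·m/s


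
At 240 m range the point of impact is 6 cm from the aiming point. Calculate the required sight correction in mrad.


1 mrad subtends 1 cm per 10 m of range, so adj = error_cm / (dist_m / 10) = 6 / (240/10) = 0.25 mrad

0.25 mrad


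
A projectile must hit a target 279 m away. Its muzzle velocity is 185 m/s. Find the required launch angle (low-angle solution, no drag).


sin(2*theta) = R*g/v0^2 = 279*9.81/185^2 = 0.0799705, theta = arcsin(0.0799705)/2 = 2.293°

2.293 degrees


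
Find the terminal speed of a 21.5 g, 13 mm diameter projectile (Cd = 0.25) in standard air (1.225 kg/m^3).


A = pi*(d/2)^2 = pi*(13/2000)^2 = 1.32732e-04 m^2
vt = sqrt(2mg/(Cd*rho*A)) = sqrt(2*0.0215*9.81/(0.25 * 1.225 * 1.32732e-04)) = 101.9 m/s

101.9 m/s


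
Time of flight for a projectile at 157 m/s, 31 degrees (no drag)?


T = 2*v0*sin(theta)/g = 2*157*sin(31°)/9.81 = 16.49 s

16.49 s


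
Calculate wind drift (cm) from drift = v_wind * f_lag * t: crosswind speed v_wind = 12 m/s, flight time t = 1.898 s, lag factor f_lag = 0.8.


drift = v_wind * lag * t = 12 * 0.8 * 1.898 = 18.2208 m ≈ 1822 cm

1822 cm


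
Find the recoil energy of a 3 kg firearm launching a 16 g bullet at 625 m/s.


v_r = m_p*v_p/m_gun = 0.016*625/3 = 3.33333 m/s, E_r = 0.5*m_gun*v_r^2 = 0.5*3*3.33333^2 = 16.67 J

16.67 J


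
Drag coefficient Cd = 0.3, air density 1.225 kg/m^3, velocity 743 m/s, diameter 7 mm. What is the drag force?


A = pi*(d/2)^2 = pi*(7/2000)^2 = 3.84845e-05 m^2
Fd = 0.5*Cd*rho*A*v^2 = 0.5*0.3*1.225*3.84845e-05*743^2 = 3.904 N

3.904 N


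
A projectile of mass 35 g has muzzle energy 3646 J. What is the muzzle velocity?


v = sqrt(2*E/m) = sqrt(2*3646/0.035) = 456.4 m/s

456.4 m/s


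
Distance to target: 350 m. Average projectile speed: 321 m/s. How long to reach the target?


t = d/v = 350/321 = 1.09 s

1.09 s


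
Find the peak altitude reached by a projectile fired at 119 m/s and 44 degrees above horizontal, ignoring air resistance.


H = (v0*sin(theta))^2 / (2g) = (119*sin(44°))^2 / (2*9.81) = 348.3 m

348.3 m


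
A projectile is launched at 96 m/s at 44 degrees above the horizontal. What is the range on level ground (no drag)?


R = v0^2 * sin(2*theta) / g = 96^2 * sin(2*44°) / 9.81 = 938.9 m

938.9 m


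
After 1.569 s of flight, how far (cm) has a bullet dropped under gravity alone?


drop = 0.5*g*t^2 = 0.5*9.81*1.569^2 = 12.0749 m ≈ 1207 cm

1207 cm


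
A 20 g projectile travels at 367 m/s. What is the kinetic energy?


E = 0.5*m*v^2 = 0.5*0.02*367^2 = 1347 J

1347 J


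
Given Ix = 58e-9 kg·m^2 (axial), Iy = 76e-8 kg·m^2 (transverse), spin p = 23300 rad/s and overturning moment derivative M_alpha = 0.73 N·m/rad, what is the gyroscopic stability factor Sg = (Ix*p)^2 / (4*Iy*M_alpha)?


Sg = Ix^2 * p^2 / (4 * Iy * M_alpha) = (58e-9)^2 * 23300^2 / (4 * 76e-8 * 0.73) = 0.8229

0.8229


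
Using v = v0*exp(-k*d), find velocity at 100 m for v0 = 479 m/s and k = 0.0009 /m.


v = v0*exp(-k*d) = 479*exp(-0.0009*100) = 437.8 m/s

437.8 m/s


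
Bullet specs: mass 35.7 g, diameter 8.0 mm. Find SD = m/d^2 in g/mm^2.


SD = m/d^2 = 35.7/8.0^2 = 0.5578 g/mm^2

0.5578 g/mm^2


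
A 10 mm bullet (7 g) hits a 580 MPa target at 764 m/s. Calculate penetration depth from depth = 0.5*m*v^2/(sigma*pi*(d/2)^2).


A = pi*(d/2)^2 = pi*(10/2)^2 = 78.5398 mm^2
E = 0.5*m*v^2 = 0.5*0.007*764^2 = 2042.94 J
depth = E/(sigma*A) = 2042.94 J / (580 MPa * 78.5398 mm^2) = 2042.94/(580 * 78.5398) m = 0.0448474 m ≈ 44.85 mm

44.85 mm


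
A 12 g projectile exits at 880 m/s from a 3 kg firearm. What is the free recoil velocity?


v_recoil = m_p * v_p / m_gun = 0.012 * 880 / 3 = 3.52 m/s

3.52 m/s


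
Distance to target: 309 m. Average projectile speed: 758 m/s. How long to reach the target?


t = d/v = 309/758 = 0.4077 s

0.4077 s


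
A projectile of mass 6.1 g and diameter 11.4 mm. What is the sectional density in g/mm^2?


SD = m/d^2 = 6.1/11.4^2 = 0.04694 g/mm^2

0.04694 g/mm^2


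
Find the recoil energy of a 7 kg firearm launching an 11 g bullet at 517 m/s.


v_r = m_p*v_p/m_gun = 0.011*517/7 = 0.812429 m/s, E_r = 0.5*m_gun*v_r^2 = 0.5*7*0.812429^2 = 2.31 J

2.31 J


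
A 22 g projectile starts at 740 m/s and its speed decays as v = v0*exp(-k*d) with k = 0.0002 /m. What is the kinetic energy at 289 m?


v = v0*exp(-k*d) = 740*exp(-0.0002*289) = 698.441 m/s
E = 0.5*m*v^2 = 0.5*0.022*698.441^2 = 5366 J

5366 J


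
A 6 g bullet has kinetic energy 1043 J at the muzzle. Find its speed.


v = sqrt(2*E/m) = sqrt(2*1043/0.006) = 589.6 m/s

589.6 m/s


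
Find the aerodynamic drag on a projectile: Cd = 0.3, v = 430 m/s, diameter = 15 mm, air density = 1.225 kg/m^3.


A = pi*(d/2)^2 = pi*(15/2000)^2 = 1.76715e-04 m^2
Fd = 0.5*Cd*rho*A*v^2 = 0.5*0.3*1.225*1.76715e-04*430^2 = 6.004 N

6.004 N


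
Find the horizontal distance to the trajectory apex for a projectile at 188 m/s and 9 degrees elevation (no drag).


R = v0^2*sin(2*theta)/g = 188^2*sin(2*9°)/9.81 = 1113.34 m
apex_dist = R/2 = 1113.34/2 = 556.7 m

556.7 m


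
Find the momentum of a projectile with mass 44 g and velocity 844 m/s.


p = m*v = 0.044*844 = 37.14 kg·m/s

37.14 kg·m/s


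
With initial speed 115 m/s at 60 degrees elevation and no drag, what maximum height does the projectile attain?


H = (v0*sin(theta))^2 / (2g) = (115*sin(60°))^2 / (2*9.81) = 505.5 m

505.5 m


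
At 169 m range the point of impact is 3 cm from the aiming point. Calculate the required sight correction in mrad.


1 mrad subtends 1 cm per 10 m of range, so adj = error_cm / (dist_m / 10) = 3 / (169/10) = 0.1775 mrad

0.1775 mrad


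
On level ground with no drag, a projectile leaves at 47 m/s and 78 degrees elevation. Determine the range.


R = v0^2 * sin(2*theta) / g = 47^2 * sin(2*78°) / 9.81 = 91.59 m

91.59 m


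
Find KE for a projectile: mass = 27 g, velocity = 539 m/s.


E = 0.5*m*v^2 = 0.5*0.027*539^2 = 3922 J

3922 J


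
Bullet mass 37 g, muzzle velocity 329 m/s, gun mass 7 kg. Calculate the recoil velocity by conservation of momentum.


v_recoil = m_p * v_p / m_gun = 0.037 * 329 / 7 = 1.739 m/s

1.739 m/s


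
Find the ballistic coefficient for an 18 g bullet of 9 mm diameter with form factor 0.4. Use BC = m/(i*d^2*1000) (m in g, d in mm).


BC = m/(i*d^2*1000) = 18/(0.4 * 9^2 * 1000) = 0.0005556

0.0005556


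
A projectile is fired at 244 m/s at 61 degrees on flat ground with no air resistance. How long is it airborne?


T = 2*v0*sin(theta)/g = 2*244*sin(61°)/9.81 = 43.51 s

43.51 s


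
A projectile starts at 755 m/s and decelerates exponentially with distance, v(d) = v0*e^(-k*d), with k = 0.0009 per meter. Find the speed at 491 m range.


v = v0*exp(-k*d) = 755*exp(-0.0009*491) = 485.3 m/s

485.3 m/s


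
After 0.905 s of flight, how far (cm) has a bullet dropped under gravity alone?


drop = 0.5*g*t^2 = 0.5*9.81*0.905^2 = 4.01732 m ≈ 401.7 cm

401.7 cm


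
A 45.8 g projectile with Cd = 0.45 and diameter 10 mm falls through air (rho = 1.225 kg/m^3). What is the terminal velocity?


A = pi*(d/2)^2 = pi*(10/2000)^2 = 7.85398e-05 m^2
vt = sqrt(2mg/(Cd*rho*A)) = sqrt(2*0.0458*9.81/(0.45 * 1.225 * 7.85398e-05)) = 144.1 m/s

144.1 m/s


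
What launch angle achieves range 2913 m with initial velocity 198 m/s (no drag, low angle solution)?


sin(2*theta) = R*g/v0^2 = 2913*9.81/198^2 = 0.728919, theta = arcsin(0.728919)/2 = 23.4°

23.4 degrees


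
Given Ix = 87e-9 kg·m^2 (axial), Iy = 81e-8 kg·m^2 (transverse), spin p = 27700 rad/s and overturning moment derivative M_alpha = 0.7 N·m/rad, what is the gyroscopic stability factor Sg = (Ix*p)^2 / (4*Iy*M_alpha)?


Sg = Ix^2 * p^2 / (4 * Iy * M_alpha) = (87e-9)^2 * 27700^2 / (4 * 81e-8 * 0.7) = 2.561

2.561


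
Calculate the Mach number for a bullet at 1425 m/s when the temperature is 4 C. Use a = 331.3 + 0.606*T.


a = 331.3 + 0.606*(4) = 333.724 m/s
M = v/a = 1425/333.724 = 4.27

4.27


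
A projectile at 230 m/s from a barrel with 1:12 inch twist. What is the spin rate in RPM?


twist_m = 12*0.0254 = 0.3048 m
spin = v/twist = 230/0.3048 = 754.5932 rev/s
RPM = spin*60 = 754.5932*60 ≈ 45276 RPM

45276 RPM


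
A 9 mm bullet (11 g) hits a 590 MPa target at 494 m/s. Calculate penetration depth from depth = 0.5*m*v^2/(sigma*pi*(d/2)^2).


A = pi*(d/2)^2 = pi*(9/2)^2 = 63.6173 mm^2
E = 0.5*m*v^2 = 0.5*0.011*494^2 = 1342.2 J
depth = E/(sigma*A) = 1342.2 J / (590 MPa * 63.6173 mm^2) = 1342.2/(590 * 63.6173) m = 0.0357594 m ≈ 35.76 mm

35.76 mm


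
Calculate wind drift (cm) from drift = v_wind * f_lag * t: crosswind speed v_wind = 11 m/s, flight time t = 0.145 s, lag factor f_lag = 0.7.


drift = v_wind * lag * t = 11 * 0.7 * 0.145 = 1.1165 m ≈ 111.6 cm

111.6 cm


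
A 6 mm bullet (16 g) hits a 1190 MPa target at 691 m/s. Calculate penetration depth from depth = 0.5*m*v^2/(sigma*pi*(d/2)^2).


A = pi*(d/2)^2 = pi*(6/2)^2 = 28.2743 mm^2
E = 0.5*m*v^2 = 0.5*0.016*691^2 = 3819.85 J
depth = E/(sigma*A) = 3819.85 J / (1190 MPa * 28.2743 mm^2) = 3819.85/(1190 * 28.2743) m = 0.113529 m ≈ 113.5 mm

113.5 mm


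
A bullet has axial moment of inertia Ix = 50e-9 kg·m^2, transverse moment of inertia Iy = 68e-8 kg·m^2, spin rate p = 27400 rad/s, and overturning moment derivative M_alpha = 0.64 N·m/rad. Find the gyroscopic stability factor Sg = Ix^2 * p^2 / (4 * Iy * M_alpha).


Sg = Ix^2 * p^2 / (4 * Iy * M_alpha) = (50e-9)^2 * 27400^2 / (4 * 68e-8 * 0.64) = 1.078

1.078


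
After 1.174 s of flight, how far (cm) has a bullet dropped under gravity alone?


drop = 0.5*g*t^2 = 0.5*9.81*1.174^2 = 6.76044 m ≈ 676 cm

676 cm


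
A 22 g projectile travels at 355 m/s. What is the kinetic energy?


E = 0.5*m*v^2 = 0.5*0.022*355^2 = 1386 J

1386 J


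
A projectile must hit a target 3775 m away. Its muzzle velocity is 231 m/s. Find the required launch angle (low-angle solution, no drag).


sin(2*theta) = R*g/v0^2 = 3775*9.81/231^2 = 0.694004, theta = arcsin(0.694004)/2 = 21.97°

21.97 degrees


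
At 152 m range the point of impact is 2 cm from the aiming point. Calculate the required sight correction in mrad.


1 mrad subtends 1 cm per 10 m of range, so adj = error_cm / (dist_m / 10) = 2 / (152/10) = 0.1316 mrad

0.1316 mrad


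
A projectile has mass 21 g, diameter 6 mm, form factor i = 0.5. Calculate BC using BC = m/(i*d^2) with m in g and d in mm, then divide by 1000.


BC = m/(i*d^2*1000) = 21/(0.5 * 6^2 * 1000) = 0.001167

0.001167


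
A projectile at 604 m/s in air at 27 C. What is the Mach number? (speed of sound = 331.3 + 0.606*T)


a = 331.3 + 0.606*(27) = 347.662 m/s
M = v/a = 604/347.662 = 1.737

1.737


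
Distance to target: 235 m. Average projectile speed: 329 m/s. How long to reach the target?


t = d/v = 235/329 = 0.7143 s

0.7143 s


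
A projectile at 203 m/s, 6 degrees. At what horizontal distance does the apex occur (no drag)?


R = v0^2*sin(2*theta)/g = 203^2*sin(2*6°)/9.81 = 873.377 m
apex_dist = R/2 = 873.377/2 = 436.7 m

436.7 m


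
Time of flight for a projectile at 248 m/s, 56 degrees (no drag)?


T = 2*v0*sin(theta)/g = 2*248*sin(56°)/9.81 = 41.92 s

41.92 s
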